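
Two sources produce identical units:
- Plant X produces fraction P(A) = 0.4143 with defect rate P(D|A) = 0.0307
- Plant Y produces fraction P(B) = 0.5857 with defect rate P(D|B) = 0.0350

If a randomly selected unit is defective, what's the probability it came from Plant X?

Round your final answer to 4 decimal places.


Let A = from Plant X, D = defective

Given:
- P(A) = 0.4143, P(B) = 0.5857
- P(D|A) = 0.0307, P(D|B) = 0.0350

Step 1: Find P(D)
P(D) = P(D|A)P(A) + P(D|B)P(B)
     = 0.0307 × 0.4143 + 0.0350 × 0.5857
     = 0.01271901 + 0.02049950
     = 0.03321851

Step 2: Apply Bayes' theorem
P(A|D) = P(D|A)P(A) / P(D)
       = 0.01271901 / 0.03321851
       = 0.3829


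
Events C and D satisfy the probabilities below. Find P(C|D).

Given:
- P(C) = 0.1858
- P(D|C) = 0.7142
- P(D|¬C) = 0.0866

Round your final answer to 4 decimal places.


Bayes' theorem: P(C|D) = P(D|C) × P(C) / P(D)

Step 1: Calculate P(D) using law of total probability
P(D) = P(D|C)P(C) + P(D|¬C)P(¬C)
     = 0.7142 × 0.1858 + 0.0866 × 0.8142
     = 0.13269836 + 0.07050972
     = 0.20320808

Step 2: Apply Bayes' theorem
P(C|D) = P(D|C) × P(C) / P(D)
       = 0.13269836 / 0.20320808
       = 0.6530


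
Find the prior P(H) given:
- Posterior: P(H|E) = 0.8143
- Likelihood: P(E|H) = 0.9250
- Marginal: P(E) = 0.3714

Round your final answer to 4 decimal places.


From Bayes' theorem: P(H|E) = P(E|H) × P(H) / P(E)

Rearranging for P(H):
P(H) = P(H|E) × P(E) / P(E|H)
     = 0.8143 × 0.3714 / 0.9250
     = 0.30243102 / 0.9250
     = 0.3270


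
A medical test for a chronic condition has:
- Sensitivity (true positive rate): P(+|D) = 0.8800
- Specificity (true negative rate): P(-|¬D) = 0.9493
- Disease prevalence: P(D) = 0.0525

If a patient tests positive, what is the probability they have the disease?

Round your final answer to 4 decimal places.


Let D = has disease, + = positive test

Given:
- P(D) = 0.0525 (prevalence)
- P(+|D) = 0.8800 (sensitivity)
- P(-|¬D) = 0.9493 (specificity)
- P(+|¬D) = 0.0507 (false positive rate = 1 - specificity)

Step 1: Find P(+)
P(+) = P(+|D)P(D) + P(+|¬D)P(¬D)
     = 0.8800 × 0.0525 + 0.0507 × 0.9475
     = 0.04620000 + 0.04803825
     = 0.09423825

Step 2: Apply Bayes' theorem for P(D|+)
P(D|+) = P(+|D)P(D) / P(+)
       = 0.04620000 / 0.09423825
       = 0.4902


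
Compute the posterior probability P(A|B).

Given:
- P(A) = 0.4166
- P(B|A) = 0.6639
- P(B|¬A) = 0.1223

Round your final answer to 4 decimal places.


Bayes' theorem: P(A|B) = P(B|A) × P(A) / P(B)

Step 1: Calculate P(B) using law of total probability
P(B) = P(B|A)P(A) + P(B|¬A)P(¬A)
     = 0.6639 × 0.4166 + 0.1223 × 0.5834
     = 0.27658074 + 0.07134982
     = 0.34793056

Step 2: Apply Bayes' theorem
P(A|B) = P(B|A) × P(A) / P(B)
       = 0.27658074 / 0.34793056
       = 0.7949


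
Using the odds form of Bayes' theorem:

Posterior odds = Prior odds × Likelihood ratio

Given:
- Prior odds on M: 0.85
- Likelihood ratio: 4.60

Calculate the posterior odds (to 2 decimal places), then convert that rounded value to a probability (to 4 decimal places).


Step 1: Calculate posterior odds
Posterior odds = Prior odds × LR
               = 0.85 × 4.60
               = 3.91

Step 2: Convert to probability
P(M|E) = Posterior odds / (1 + Posterior odds)
       = 3.91 / (1 + 3.91)
       = 3.91 / 4.91
       = 0.7963

The evidence increased P(M) from 0.4595 to 0.7963.


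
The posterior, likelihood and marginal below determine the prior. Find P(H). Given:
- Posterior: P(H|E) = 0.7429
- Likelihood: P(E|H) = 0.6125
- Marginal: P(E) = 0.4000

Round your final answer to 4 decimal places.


From Bayes' theorem: P(H|E) = P(E|H) × P(H) / P(E)

Rearranging for P(H):
P(H) = P(H|E) × P(E) / P(E|H)
     = 0.7429 × 0.4000 / 0.6125
     = 0.29716000 / 0.6125
     = 0.4852


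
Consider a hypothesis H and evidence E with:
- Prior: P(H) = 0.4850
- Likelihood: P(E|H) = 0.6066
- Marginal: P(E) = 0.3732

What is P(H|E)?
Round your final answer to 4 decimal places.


Using Bayes' theorem:

P(H|E) = P(E|H) × P(H) / P(E)
       = 0.6066 × 0.4850 / 0.3732
       = 0.29420100 / 0.3732
       = 0.7883

The evidence strengthens our belief in H.
Prior: 0.4850 → Posterior: 0.7883


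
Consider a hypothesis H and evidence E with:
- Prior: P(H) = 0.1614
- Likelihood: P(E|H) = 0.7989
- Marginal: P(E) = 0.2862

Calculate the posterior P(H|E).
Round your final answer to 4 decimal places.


Using Bayes' theorem:

P(H|E) = P(E|H) × P(H) / P(E)
       = 0.7989 × 0.1614 / 0.2862
       = 0.12894246 / 0.2862
       = 0.4505

The evidence strengthens our belief in H.
Prior: 0.1614 → Posterior: 0.4505


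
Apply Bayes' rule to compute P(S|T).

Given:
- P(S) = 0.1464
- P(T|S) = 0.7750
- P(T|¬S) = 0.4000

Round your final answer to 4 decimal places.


Bayes' theorem: P(S|T) = P(T|S) × P(S) / P(T)

Step 1: Calculate P(T) using law of total probability
P(T) = P(T|S)P(S) + P(T|¬S)P(¬S)
     = 0.7750 × 0.1464 + 0.4000 × 0.8536
     = 0.11346000 + 0.34144000
     = 0.45490000

Step 2: Apply Bayes' theorem
P(S|T) = P(T|S) × P(S) / P(T)
       = 0.11346000 / 0.45490000
       = 0.2494


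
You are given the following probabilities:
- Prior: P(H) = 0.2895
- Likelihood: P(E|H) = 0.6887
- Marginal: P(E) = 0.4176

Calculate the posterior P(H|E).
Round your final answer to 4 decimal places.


Using Bayes' theorem:

P(H|E) = P(E|H) × P(H) / P(E)
       = 0.6887 × 0.2895 / 0.4176
       = 0.19937865 / 0.4176
       = 0.4774

The evidence strengthens our belief in H.
Prior: 0.2895 → Posterior: 0.4774


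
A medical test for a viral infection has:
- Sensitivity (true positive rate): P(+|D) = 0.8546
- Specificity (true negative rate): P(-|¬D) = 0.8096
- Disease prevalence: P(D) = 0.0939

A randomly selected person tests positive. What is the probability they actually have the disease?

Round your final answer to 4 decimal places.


Let D = has disease, + = positive test

Given:
- P(D) = 0.0939 (prevalence)
- P(+|D) = 0.8546 (sensitivity)
- P(-|¬D) = 0.8096 (specificity)
- P(+|¬D) = 0.1904 (false positive rate = 1 - specificity)

Step 1: Find P(+)
P(+) = P(+|D)P(D) + P(+|¬D)P(¬D)
     = 0.8546 × 0.0939 + 0.1904 × 0.9061
     = 0.08024694 + 0.17252144
     = 0.25276838

Step 2: Apply Bayes' theorem for P(D|+)
P(D|+) = P(+|D)P(D) / P(+)
       = 0.08024694 / 0.25276838
       = 0.3175


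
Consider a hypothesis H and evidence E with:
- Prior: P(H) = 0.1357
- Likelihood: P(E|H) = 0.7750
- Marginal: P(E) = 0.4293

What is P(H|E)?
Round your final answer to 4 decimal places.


Using Bayes' theorem:

P(H|E) = P(E|H) × P(H) / P(E)
       = 0.7750 × 0.1357 / 0.4293
       = 0.10516750 / 0.4293
       = 0.2450

The evidence strengthens our belief in H.
Prior: 0.1357 → Posterior: 0.2450


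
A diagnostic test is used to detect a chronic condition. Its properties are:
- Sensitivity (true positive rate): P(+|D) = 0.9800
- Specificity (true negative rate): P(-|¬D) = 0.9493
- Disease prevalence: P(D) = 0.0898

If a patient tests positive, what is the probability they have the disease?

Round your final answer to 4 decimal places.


Let D = has disease, + = positive test

Given:
- P(D) = 0.0898 (prevalence)
- P(+|D) = 0.9800 (sensitivity)
- P(-|¬D) = 0.9493 (specificity)
- P(+|¬D) = 0.0507 (false positive rate = 1 - specificity)

Step 1: Find P(+)
P(+) = P(+|D)P(D) + P(+|¬D)P(¬D)
     = 0.9800 × 0.0898 + 0.0507 × 0.9102
     = 0.08800400 + 0.04614714
     = 0.13415114

Step 2: Apply Bayes' theorem for P(D|+)
P(D|+) = P(+|D)P(D) / P(+)
       = 0.08800400 / 0.13415114
       = 0.6560


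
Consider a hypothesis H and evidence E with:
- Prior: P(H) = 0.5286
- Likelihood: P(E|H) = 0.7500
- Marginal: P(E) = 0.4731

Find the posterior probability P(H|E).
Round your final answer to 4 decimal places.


Using Bayes' theorem:

P(H|E) = P(E|H) × P(H) / P(E)
       = 0.7500 × 0.5286 / 0.4731
       = 0.39645000 / 0.4731
       = 0.8380

The evidence strengthens our belief in H.
Prior: 0.5286 → Posterior: 0.8380


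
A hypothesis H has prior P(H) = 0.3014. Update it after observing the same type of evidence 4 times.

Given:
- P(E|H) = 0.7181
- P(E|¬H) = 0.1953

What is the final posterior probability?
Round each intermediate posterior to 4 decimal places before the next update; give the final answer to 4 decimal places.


Sequential Bayesian updating:

Initial prior: P(H) = 0.3014

Update 1:
  P(E) = 0.7181 × 0.3014 + 0.1953 × 0.6986 = 0.21643534 + 0.13643658 = 0.35287192
  P(H|E) = 0.21643534 / 0.35287192 = 0.6134

Update 2:
  P(E) = 0.7181 × 0.6134 + 0.1953 × 0.3866 = 0.44048254 + 0.07550298 = 0.51598552
  P(H|E) = 0.44048254 / 0.51598552 = 0.8537

Update 3:
  P(E) = 0.7181 × 0.8537 + 0.1953 × 0.1463 = 0.61304197 + 0.02857239 = 0.64161436
  P(H|E) = 0.61304197 / 0.64161436 = 0.9555

Update 4:
  P(E) = 0.7181 × 0.9555 + 0.1953 × 0.0445 = 0.68614455 + 0.00869085 = 0.69483540
  P(H|E) = 0.68614455 / 0.69483540 = 0.9875

Final posterior: 0.9875


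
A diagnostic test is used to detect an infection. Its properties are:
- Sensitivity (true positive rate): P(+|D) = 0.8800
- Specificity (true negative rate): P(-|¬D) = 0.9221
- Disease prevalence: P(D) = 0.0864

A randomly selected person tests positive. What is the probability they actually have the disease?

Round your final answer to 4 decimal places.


Let D = has disease, + = positive test

Given:
- P(D) = 0.0864 (prevalence)
- P(+|D) = 0.8800 (sensitivity)
- P(-|¬D) = 0.9221 (specificity)
- P(+|¬D) = 0.0779 (false positive rate = 1 - specificity)

Step 1: Find P(+)
P(+) = P(+|D)P(D) + P(+|¬D)P(¬D)
     = 0.8800 × 0.0864 + 0.0779 × 0.9136
     = 0.07603200 + 0.07116944
     = 0.14720144

Step 2: Apply Bayes' theorem for P(D|+)
P(D|+) = P(+|D)P(D) / P(+)
       = 0.07603200 / 0.14720144
       = 0.5165


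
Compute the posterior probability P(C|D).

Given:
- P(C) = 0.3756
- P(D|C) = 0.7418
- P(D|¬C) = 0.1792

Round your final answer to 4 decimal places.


Bayes' theorem: P(C|D) = P(D|C) × P(C) / P(D)

Step 1: Calculate P(D) using law of total probability
P(D) = P(D|C)P(C) + P(D|¬C)P(¬C)
     = 0.7418 × 0.3756 + 0.1792 × 0.6244
     = 0.27862008 + 0.11189248
     = 0.39051256

Step 2: Apply Bayes' theorem
P(C|D) = P(D|C) × P(C) / P(D)
       = 0.27862008 / 0.39051256
       = 0.7135


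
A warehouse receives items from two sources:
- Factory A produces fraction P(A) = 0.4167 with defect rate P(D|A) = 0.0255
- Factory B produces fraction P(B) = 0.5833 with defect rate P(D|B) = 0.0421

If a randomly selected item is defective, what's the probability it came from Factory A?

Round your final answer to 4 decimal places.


Let A = from Factory A, D = defective

Given:
- P(A) = 0.4167, P(B) = 0.5833
- P(D|A) = 0.0255, P(D|B) = 0.0421

Step 1: Find P(D)
P(D) = P(D|A)P(A) + P(D|B)P(B)
     = 0.0255 × 0.4167 + 0.0421 × 0.5833
     = 0.01062585 + 0.02455693
     = 0.03518278

Step 2: Apply Bayes' theorem
P(A|D) = P(D|A)P(A) / P(D)
       = 0.01062585 / 0.03518278
       = 0.3020


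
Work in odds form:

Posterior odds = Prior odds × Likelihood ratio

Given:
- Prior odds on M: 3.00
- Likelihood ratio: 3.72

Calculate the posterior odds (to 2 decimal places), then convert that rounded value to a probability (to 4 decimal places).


Step 1: Calculate posterior odds
Posterior odds = Prior odds × LR
               = 3.00 × 3.72
               = 11.16

Step 2: Convert to probability
P(M|E) = Posterior odds / (1 + Posterior odds)
       = 11.16 / (1 + 11.16)
       = 11.16 / 12.16
       = 0.9178

The evidence increased P(M) from 0.7500 to 0.9178.


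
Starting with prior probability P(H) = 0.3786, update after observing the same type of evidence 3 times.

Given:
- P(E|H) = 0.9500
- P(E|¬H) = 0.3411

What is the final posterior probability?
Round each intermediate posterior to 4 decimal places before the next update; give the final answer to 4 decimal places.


Sequential Bayesian updating:

Initial prior: P(H) = 0.3786

Update 1:
  P(E) = 0.9500 × 0.3786 + 0.3411 × 0.6214 = 0.35967000 + 0.21195954 = 0.57162954
  P(H|E) = 0.35967000 / 0.57162954 = 0.6292

Update 2:
  P(E) = 0.9500 × 0.6292 + 0.3411 × 0.3708 = 0.59774000 + 0.12647988 = 0.72421988
  P(H|E) = 0.59774000 / 0.72421988 = 0.8254

Update 3:
  P(E) = 0.9500 × 0.8254 + 0.3411 × 0.1746 = 0.78413000 + 0.05955606 = 0.84368606
  P(H|E) = 0.78413000 / 0.84368606 = 0.9294

Final posterior: 0.9294


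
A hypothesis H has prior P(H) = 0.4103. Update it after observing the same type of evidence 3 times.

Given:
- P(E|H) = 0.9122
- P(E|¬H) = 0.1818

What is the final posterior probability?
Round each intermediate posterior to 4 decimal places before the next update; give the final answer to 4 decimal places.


Sequential Bayesian updating:

Initial prior: P(H) = 0.4103

Update 1:
  P(E) = 0.9122 × 0.4103 + 0.1818 × 0.5897 = 0.37427566 + 0.10720746 = 0.48148312
  P(H|E) = 0.37427566 / 0.48148312 = 0.7773

Update 2:
  P(E) = 0.9122 × 0.7773 + 0.1818 × 0.2227 = 0.70905306 + 0.04048686 = 0.74953992
  P(H|E) = 0.70905306 / 0.74953992 = 0.9460

Update 3:
  P(E) = 0.9122 × 0.9460 + 0.1818 × 0.0540 = 0.86294120 + 0.00981720 = 0.87275840
  P(H|E) = 0.86294120 / 0.87275840 = 0.9888

Final posterior: 0.9888


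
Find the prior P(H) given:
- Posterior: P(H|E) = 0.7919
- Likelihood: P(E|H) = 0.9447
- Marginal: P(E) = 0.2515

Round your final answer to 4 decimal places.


From Bayes' theorem: P(H|E) = P(E|H) × P(H) / P(E)

Rearranging for P(H):
P(H) = P(H|E) × P(E) / P(E|H)
     = 0.7919 × 0.2515 / 0.9447
     = 0.19916285 / 0.9447
     = 0.2108


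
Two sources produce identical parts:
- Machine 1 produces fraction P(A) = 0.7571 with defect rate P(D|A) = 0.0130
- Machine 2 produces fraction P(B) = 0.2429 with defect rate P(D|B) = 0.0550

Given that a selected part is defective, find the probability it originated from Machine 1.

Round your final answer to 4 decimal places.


Let A = from Machine 1, D = defective

Given:
- P(A) = 0.7571, P(B) = 0.2429
- P(D|A) = 0.0130, P(D|B) = 0.0550

Step 1: Find P(D)
P(D) = P(D|A)P(A) + P(D|B)P(B)
     = 0.0130 × 0.7571 + 0.0550 × 0.2429
     = 0.00984230 + 0.01335950
     = 0.02320180

Step 2: Apply Bayes' theorem
P(A|D) = P(D|A)P(A) / P(D)
       = 0.00984230 / 0.02320180
       = 0.4242


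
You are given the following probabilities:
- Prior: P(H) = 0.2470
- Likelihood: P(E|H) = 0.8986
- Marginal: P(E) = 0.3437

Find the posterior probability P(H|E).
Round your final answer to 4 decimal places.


Using Bayes' theorem:

P(H|E) = P(E|H) × P(H) / P(E)
       = 0.8986 × 0.2470 / 0.3437
       = 0.22195420 / 0.3437
       = 0.6458

The evidence strengthens our belief in H.
Prior: 0.2470 → Posterior: 0.6458


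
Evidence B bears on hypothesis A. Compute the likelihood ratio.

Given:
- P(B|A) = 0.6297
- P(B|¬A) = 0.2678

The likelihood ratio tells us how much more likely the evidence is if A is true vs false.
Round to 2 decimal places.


Likelihood Ratio (LR) = P(B|A) / P(B|¬A)

LR = 0.6297 / 0.2678
   = 2.35

The evidence is 2.35 times more likely if A is true than if A is false.
Because LR exceeds 1, B is evidence for A.


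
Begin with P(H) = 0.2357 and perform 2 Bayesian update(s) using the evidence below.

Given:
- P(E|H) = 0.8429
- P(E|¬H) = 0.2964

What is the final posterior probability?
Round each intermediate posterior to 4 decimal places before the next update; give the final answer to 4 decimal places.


Sequential Bayesian updating:

Initial prior: P(H) = 0.2357

Update 1:
  P(E) = 0.8429 × 0.2357 + 0.2964 × 0.7643 = 0.19867153 + 0.22653852 = 0.42521005
  P(H|E) = 0.19867153 / 0.42521005 = 0.4672

Update 2:
  P(E) = 0.8429 × 0.4672 + 0.2964 × 0.5328 = 0.39380288 + 0.15792192 = 0.55172480
  P(H|E) = 0.39380288 / 0.55172480 = 0.7138

Final posterior: 0.7138


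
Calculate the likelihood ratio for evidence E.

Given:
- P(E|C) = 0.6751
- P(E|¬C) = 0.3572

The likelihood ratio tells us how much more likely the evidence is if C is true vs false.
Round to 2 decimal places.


Likelihood Ratio (LR) = P(E|C) / P(E|¬C)

LR = 0.6751 / 0.3572
   = 1.89

The evidence is 1.89 times more likely if C is true than if C is false.
Because LR exceeds 1, E is evidence for C.


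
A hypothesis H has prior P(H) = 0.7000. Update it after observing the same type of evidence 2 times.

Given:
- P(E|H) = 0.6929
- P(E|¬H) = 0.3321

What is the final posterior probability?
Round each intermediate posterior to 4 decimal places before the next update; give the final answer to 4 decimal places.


Sequential Bayesian updating:

Initial prior: P(H) = 0.7000

Update 1:
  P(E) = 0.6929 × 0.7000 + 0.3321 × 0.3000 = 0.48503000 + 0.09963000 = 0.58466000
  P(H|E) = 0.48503000 / 0.58466000 = 0.8296

Update 2:
  P(E) = 0.6929 × 0.8296 + 0.3321 × 0.1704 = 0.57482984 + 0.05658984 = 0.63141968
  P(H|E) = 0.57482984 / 0.63141968 = 0.9104

Final posterior: 0.9104


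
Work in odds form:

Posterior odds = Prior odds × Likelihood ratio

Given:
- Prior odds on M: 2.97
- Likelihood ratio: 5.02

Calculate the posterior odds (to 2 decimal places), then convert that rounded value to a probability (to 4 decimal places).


Step 1: Calculate posterior odds
Posterior odds = Prior odds × LR
               = 2.97 × 5.02
               = 14.91

Step 2: Convert to probability
P(M|E) = Posterior odds / (1 + Posterior odds)
       = 14.91 / (1 + 14.91)
       = 14.91 / 15.91
       = 0.9371

The evidence increased P(M) from 0.7481 to 0.9371.


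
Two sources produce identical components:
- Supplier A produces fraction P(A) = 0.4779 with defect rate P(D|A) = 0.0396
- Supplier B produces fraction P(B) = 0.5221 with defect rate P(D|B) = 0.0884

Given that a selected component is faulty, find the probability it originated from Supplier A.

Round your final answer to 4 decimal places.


Let A = from Supplier A, D = faulty

Given:
- P(A) = 0.4779, P(B) = 0.5221
- P(D|A) = 0.0396, P(D|B) = 0.0884

Step 1: Find P(D)
P(D) = P(D|A)P(A) + P(D|B)P(B)
     = 0.0396 × 0.4779 + 0.0884 × 0.5221
     = 0.01892484 + 0.04615364
     = 0.06507848

Step 2: Apply Bayes' theorem
P(A|D) = P(D|A)P(A) / P(D)
       = 0.01892484 / 0.06507848
       = 0.2908


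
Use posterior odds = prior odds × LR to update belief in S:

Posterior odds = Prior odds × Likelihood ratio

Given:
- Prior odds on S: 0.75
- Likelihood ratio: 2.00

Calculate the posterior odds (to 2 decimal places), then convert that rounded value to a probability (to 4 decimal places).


Step 1: Calculate posterior odds
Posterior odds = Prior odds × LR
               = 0.75 × 2.00
               = 1.50

Step 2: Convert to probability
P(S|E) = Posterior odds / (1 + Posterior odds)
       = 1.50 / (1 + 1.50)
       = 1.50 / 2.50
       = 0.6000

The evidence increased P(S) from 0.4286 to 0.6000.


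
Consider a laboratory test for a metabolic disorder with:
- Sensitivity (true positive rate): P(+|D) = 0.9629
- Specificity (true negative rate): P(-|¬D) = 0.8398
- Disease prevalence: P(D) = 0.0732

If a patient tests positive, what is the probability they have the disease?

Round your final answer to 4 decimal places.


Let D = has disease, + = positive test

Given:
- P(D) = 0.0732 (prevalence)
- P(+|D) = 0.9629 (sensitivity)
- P(-|¬D) = 0.8398 (specificity)
- P(+|¬D) = 0.1602 (false positive rate = 1 - specificity)

Step 1: Find P(+)
P(+) = P(+|D)P(D) + P(+|¬D)P(¬D)
     = 0.9629 × 0.0732 + 0.1602 × 0.9268
     = 0.07048428 + 0.14847336
     = 0.21895764

Step 2: Apply Bayes' theorem for P(D|+)
P(D|+) = P(+|D)P(D) / P(+)
       = 0.07048428 / 0.21895764
       = 0.3219


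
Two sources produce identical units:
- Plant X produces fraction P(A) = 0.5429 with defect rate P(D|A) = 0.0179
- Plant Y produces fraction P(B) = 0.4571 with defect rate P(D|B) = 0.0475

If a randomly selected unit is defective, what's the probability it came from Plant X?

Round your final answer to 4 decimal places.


Let A = from Plant X, D = defective

Given:
- P(A) = 0.5429, P(B) = 0.4571
- P(D|A) = 0.0179, P(D|B) = 0.0475

Step 1: Find P(D)
P(D) = P(D|A)P(A) + P(D|B)P(B)
     = 0.0179 × 0.5429 + 0.0475 × 0.4571
     = 0.00971791 + 0.02171225
     = 0.03143016

Step 2: Apply Bayes' theorem
P(A|D) = P(D|A)P(A) / P(D)
       = 0.00971791 / 0.03143016
       = 0.3092


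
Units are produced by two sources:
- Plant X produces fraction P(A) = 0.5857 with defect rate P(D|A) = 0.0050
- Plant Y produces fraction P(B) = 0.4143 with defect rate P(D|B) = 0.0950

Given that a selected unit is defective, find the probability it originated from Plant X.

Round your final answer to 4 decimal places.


Let A = from Plant X, D = defective

Given:
- P(A) = 0.5857, P(B) = 0.4143
- P(D|A) = 0.0050, P(D|B) = 0.0950

Step 1: Find P(D)
P(D) = P(D|A)P(A) + P(D|B)P(B)
     = 0.0050 × 0.5857 + 0.0950 × 0.4143
     = 0.00292850 + 0.03935850
     = 0.04228700

Step 2: Apply Bayes' theorem
P(A|D) = P(D|A)P(A) / P(D)
       = 0.00292850 / 0.04228700
       = 0.0693


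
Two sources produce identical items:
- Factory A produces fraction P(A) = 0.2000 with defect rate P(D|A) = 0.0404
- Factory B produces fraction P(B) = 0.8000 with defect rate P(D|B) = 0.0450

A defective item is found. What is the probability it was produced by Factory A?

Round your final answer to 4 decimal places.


Let A = from Factory A, D = defective

Given:
- P(A) = 0.2000, P(B) = 0.8000
- P(D|A) = 0.0404, P(D|B) = 0.0450

Step 1: Find P(D)
P(D) = P(D|A)P(A) + P(D|B)P(B)
     = 0.0404 × 0.2000 + 0.0450 × 0.8000
     = 0.00808000 + 0.03600000
     = 0.04408000

Step 2: Apply Bayes' theorem
P(A|D) = P(D|A)P(A) / P(D)
       = 0.00808000 / 0.04408000
       = 0.1833


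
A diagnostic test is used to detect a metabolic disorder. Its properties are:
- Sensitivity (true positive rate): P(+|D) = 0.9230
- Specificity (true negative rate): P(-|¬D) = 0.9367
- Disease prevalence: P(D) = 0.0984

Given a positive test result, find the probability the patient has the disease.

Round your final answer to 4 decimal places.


Let D = has disease, + = positive test

Given:
- P(D) = 0.0984 (prevalence)
- P(+|D) = 0.9230 (sensitivity)
- P(-|¬D) = 0.9367 (specificity)
- P(+|¬D) = 0.0633 (false positive rate = 1 - specificity)

Step 1: Find P(+)
P(+) = P(+|D)P(D) + P(+|¬D)P(¬D)
     = 0.9230 × 0.0984 + 0.0633 × 0.9016
     = 0.09082320 + 0.05707128
     = 0.14789448

Step 2: Apply Bayes' theorem for P(D|+)
P(D|+) = P(+|D)P(D) / P(+)
       = 0.09082320 / 0.14789448
       = 0.6141


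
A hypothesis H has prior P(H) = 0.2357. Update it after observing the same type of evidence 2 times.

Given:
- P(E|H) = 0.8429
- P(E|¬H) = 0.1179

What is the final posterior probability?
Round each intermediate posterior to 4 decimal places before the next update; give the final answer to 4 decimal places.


Sequential Bayesian updating:

Initial prior: P(H) = 0.2357

Update 1:
  P(E) = 0.8429 × 0.2357 + 0.1179 × 0.7643 = 0.19867153 + 0.09011097 = 0.28878250
  P(H|E) = 0.19867153 / 0.28878250 = 0.6880

Update 2:
  P(E) = 0.8429 × 0.6880 + 0.1179 × 0.3120 = 0.57991520 + 0.03678480 = 0.61670000
  P(H|E) = 0.57991520 / 0.61670000 = 0.9404

Final posterior: 0.9404


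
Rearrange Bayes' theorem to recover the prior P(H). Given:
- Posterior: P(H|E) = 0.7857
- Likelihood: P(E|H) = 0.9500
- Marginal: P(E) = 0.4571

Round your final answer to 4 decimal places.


From Bayes' theorem: P(H|E) = P(E|H) × P(H) / P(E)

Rearranging for P(H):
P(H) = P(H|E) × P(E) / P(E|H)
     = 0.7857 × 0.4571 / 0.9500
     = 0.35914347 / 0.9500
     = 0.3780


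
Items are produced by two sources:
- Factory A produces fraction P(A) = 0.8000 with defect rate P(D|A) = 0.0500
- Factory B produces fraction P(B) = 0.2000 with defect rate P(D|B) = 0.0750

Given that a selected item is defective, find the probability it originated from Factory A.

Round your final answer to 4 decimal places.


Let A = from Factory A, D = defective

Given:
- P(A) = 0.8000, P(B) = 0.2000
- P(D|A) = 0.0500, P(D|B) = 0.0750

Step 1: Find P(D)
P(D) = P(D|A)P(A) + P(D|B)P(B)
     = 0.0500 × 0.8000 + 0.0750 × 0.2000
     = 0.04000000 + 0.01500000
     = 0.05500000

Step 2: Apply Bayes' theorem
P(A|D) = P(D|A)P(A) / P(D)
       = 0.04000000 / 0.05500000
       = 0.7273


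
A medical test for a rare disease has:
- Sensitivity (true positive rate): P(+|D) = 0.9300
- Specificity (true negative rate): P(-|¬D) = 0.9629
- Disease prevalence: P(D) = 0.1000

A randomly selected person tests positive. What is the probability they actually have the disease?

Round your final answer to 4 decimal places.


Let D = has disease, + = positive test

Given:
- P(D) = 0.1000 (prevalence)
- P(+|D) = 0.9300 (sensitivity)
- P(-|¬D) = 0.9629 (specificity)
- P(+|¬D) = 0.0371 (false positive rate = 1 - specificity)

Step 1: Find P(+)
P(+) = P(+|D)P(D) + P(+|¬D)P(¬D)
     = 0.9300 × 0.1000 + 0.0371 × 0.9000
     = 0.09300000 + 0.03339000
     = 0.12639000

Step 2: Apply Bayes' theorem for P(D|+)
P(D|+) = P(+|D)P(D) / P(+)
       = 0.09300000 / 0.12639000
       = 0.7358


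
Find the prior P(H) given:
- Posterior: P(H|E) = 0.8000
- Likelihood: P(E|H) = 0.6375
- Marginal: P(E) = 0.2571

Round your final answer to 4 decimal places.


From Bayes' theorem: P(H|E) = P(E|H) × P(H) / P(E)

Rearranging for P(H):
P(H) = P(H|E) × P(E) / P(E|H)
     = 0.8000 × 0.2571 / 0.6375
     = 0.20568000 / 0.6375
     = 0.3226


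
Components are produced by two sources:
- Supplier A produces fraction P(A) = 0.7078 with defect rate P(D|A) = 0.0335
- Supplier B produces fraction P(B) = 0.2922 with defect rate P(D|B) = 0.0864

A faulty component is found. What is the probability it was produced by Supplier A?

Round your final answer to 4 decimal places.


Let A = from Supplier A, D = faulty

Given:
- P(A) = 0.7078, P(B) = 0.2922
- P(D|A) = 0.0335, P(D|B) = 0.0864

Step 1: Find P(D)
P(D) = P(D|A)P(A) + P(D|B)P(B)
     = 0.0335 × 0.7078 + 0.0864 × 0.2922
     = 0.02371130 + 0.02524608
     = 0.04895738

Step 2: Apply Bayes' theorem
P(A|D) = P(D|A)P(A) / P(D)
       = 0.02371130 / 0.04895738
       = 0.4843


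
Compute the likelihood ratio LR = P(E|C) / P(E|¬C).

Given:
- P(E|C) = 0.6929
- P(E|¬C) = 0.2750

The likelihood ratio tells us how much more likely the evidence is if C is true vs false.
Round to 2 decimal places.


Likelihood Ratio (LR) = P(E|C) / P(E|¬C)

LR = 0.6929 / 0.2750
   = 2.52

The evidence is 2.52 times more likely if C is true than if C is false.
Since LR > 1, the evidence supports C over ¬C.


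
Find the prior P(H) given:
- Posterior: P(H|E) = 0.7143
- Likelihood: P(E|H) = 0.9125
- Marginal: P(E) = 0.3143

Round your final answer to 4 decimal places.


From Bayes' theorem: P(H|E) = P(E|H) × P(H) / P(E)

Rearranging for P(H):
P(H) = P(H|E) × P(E) / P(E|H)
     = 0.7143 × 0.3143 / 0.9125
     = 0.22450449 / 0.9125
     = 0.2460


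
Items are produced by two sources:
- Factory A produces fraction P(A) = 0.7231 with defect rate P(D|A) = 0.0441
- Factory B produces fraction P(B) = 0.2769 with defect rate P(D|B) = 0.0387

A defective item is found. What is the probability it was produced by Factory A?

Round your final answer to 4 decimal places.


Let A = from Factory A, D = defective

Given:
- P(A) = 0.7231, P(B) = 0.2769
- P(D|A) = 0.0441, P(D|B) = 0.0387

Step 1: Find P(D)
P(D) = P(D|A)P(A) + P(D|B)P(B)
     = 0.0441 × 0.7231 + 0.0387 × 0.2769
     = 0.03188871 + 0.01071603
     = 0.04260474

Step 2: Apply Bayes' theorem
P(A|D) = P(D|A)P(A) / P(D)
       = 0.03188871 / 0.04260474
       = 0.7485


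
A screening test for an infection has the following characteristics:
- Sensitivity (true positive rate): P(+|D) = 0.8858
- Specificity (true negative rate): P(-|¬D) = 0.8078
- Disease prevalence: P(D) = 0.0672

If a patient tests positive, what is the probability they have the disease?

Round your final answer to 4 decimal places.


Let D = has disease, + = positive test

Given:
- P(D) = 0.0672 (prevalence)
- P(+|D) = 0.8858 (sensitivity)
- P(-|¬D) = 0.8078 (specificity)
- P(+|¬D) = 0.1922 (false positive rate = 1 - specificity)

Step 1: Find P(+)
P(+) = P(+|D)P(D) + P(+|¬D)P(¬D)
     = 0.8858 × 0.0672 + 0.1922 × 0.9328
     = 0.05952576 + 0.17928416
     = 0.23880992

Step 2: Apply Bayes' theorem for P(D|+)
P(D|+) = P(+|D)P(D) / P(+)
       = 0.05952576 / 0.23880992
       = 0.2493


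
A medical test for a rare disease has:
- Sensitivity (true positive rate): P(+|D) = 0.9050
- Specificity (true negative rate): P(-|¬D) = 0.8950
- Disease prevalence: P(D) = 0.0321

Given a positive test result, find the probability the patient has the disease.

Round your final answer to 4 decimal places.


Let D = has disease, + = positive test

Given:
- P(D) = 0.0321 (prevalence)
- P(+|D) = 0.9050 (sensitivity)
- P(-|¬D) = 0.8950 (specificity)
- P(+|¬D) = 0.1050 (false positive rate = 1 - specificity)

Step 1: Find P(+)
P(+) = P(+|D)P(D) + P(+|¬D)P(¬D)
     = 0.9050 × 0.0321 + 0.1050 × 0.9679
     = 0.02905050 + 0.10162950
     = 0.13068000

Step 2: Apply Bayes' theorem for P(D|+)
P(D|+) = P(+|D)P(D) / P(+)
       = 0.02905050 / 0.13068000
       = 0.2223


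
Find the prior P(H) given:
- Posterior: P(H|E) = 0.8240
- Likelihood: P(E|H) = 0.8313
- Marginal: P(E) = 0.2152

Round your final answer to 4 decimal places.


From Bayes' theorem: P(H|E) = P(E|H) × P(H) / P(E)

Rearranging for P(H):
P(H) = P(H|E) × P(E) / P(E|H)
     = 0.8240 × 0.2152 / 0.8313
     = 0.17732480 / 0.8313
     = 0.2133


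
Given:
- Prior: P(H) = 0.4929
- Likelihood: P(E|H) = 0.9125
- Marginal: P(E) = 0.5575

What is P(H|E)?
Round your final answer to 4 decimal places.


Using Bayes' theorem:

P(H|E) = P(E|H) × P(H) / P(E)
       = 0.9125 × 0.4929 / 0.5575
       = 0.44977125 / 0.5575
       = 0.8068

The evidence strengthens our belief in H.
Prior: 0.4929 → Posterior: 0.8068


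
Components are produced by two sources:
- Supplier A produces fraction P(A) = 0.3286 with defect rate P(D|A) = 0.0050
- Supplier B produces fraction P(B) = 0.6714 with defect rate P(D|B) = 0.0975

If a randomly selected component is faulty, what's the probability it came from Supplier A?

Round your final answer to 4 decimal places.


Let A = from Supplier A, D = faulty

Given:
- P(A) = 0.3286, P(B) = 0.6714
- P(D|A) = 0.0050, P(D|B) = 0.0975

Step 1: Find P(D)
P(D) = P(D|A)P(A) + P(D|B)P(B)
     = 0.0050 × 0.3286 + 0.0975 × 0.6714
     = 0.00164300 + 0.06546150
     = 0.06710450

Step 2: Apply Bayes' theorem
P(A|D) = P(D|A)P(A) / P(D)
       = 0.00164300 / 0.06710450
       = 0.0245


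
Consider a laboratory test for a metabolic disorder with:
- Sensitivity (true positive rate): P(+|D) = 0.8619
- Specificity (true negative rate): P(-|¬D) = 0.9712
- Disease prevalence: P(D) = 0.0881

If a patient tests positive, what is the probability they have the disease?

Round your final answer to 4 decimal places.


Let D = has disease, + = positive test

Given:
- P(D) = 0.0881 (prevalence)
- P(+|D) = 0.8619 (sensitivity)
- P(-|¬D) = 0.9712 (specificity)
- P(+|¬D) = 0.0288 (false positive rate = 1 - specificity)

Step 1: Find P(+)
P(+) = P(+|D)P(D) + P(+|¬D)P(¬D)
     = 0.8619 × 0.0881 + 0.0288 × 0.9119
     = 0.07593339 + 0.02626272
     = 0.10219611

Step 2: Apply Bayes' theorem for P(D|+)
P(D|+) = P(+|D)P(D) / P(+)
       = 0.07593339 / 0.10219611
       = 0.7430


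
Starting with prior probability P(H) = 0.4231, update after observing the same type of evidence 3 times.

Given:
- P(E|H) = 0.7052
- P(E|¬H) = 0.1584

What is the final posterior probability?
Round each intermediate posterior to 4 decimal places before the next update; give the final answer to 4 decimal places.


Sequential Bayesian updating:

Initial prior: P(H) = 0.4231

Update 1:
  P(E) = 0.7052 × 0.4231 + 0.1584 × 0.5769 = 0.29837012 + 0.09138096 = 0.38975108
  P(H|E) = 0.29837012 / 0.38975108 = 0.7655

Update 2:
  P(E) = 0.7052 × 0.7655 + 0.1584 × 0.2345 = 0.53983060 + 0.03714480 = 0.57697540
  P(H|E) = 0.53983060 / 0.57697540 = 0.9356

Update 3:
  P(E) = 0.7052 × 0.9356 + 0.1584 × 0.0644 = 0.65978512 + 0.01020096 = 0.66998608
  P(H|E) = 0.65978512 / 0.66998608 = 0.9848

Final posterior: 0.9848


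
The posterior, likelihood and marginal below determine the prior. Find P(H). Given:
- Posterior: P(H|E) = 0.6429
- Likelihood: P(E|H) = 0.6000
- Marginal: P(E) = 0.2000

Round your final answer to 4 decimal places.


From Bayes' theorem: P(H|E) = P(E|H) × P(H) / P(E)

Rearranging for P(H):
P(H) = P(H|E) × P(E) / P(E|H)
     = 0.6429 × 0.2000 / 0.6000
     = 0.12858000 / 0.6000
     = 0.2143


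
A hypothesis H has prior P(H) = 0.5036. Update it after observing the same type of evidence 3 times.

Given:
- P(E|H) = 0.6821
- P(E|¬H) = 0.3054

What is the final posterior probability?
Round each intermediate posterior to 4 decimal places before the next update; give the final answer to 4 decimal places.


Sequential Bayesian updating:

Initial prior: P(H) = 0.5036

Update 1:
  P(E) = 0.6821 × 0.5036 + 0.3054 × 0.4964 = 0.34350556 + 0.15160056 = 0.49510612
  P(H|E) = 0.34350556 / 0.49510612 = 0.6938

Update 2:
  P(E) = 0.6821 × 0.6938 + 0.3054 × 0.3062 = 0.47324098 + 0.09351348 = 0.56675446
  P(H|E) = 0.47324098 / 0.56675446 = 0.8350

Update 3:
  P(E) = 0.6821 × 0.8350 + 0.3054 × 0.1650 = 0.56955350 + 0.05039100 = 0.61994450
  P(H|E) = 0.56955350 / 0.61994450 = 0.9187

Final posterior: 0.9187


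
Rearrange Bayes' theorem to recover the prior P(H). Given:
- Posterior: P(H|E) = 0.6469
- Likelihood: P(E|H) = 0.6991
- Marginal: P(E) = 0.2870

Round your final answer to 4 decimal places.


From Bayes' theorem: P(H|E) = P(E|H) × P(H) / P(E)

Rearranging for P(H):
P(H) = P(H|E) × P(E) / P(E|H)
     = 0.6469 × 0.2870 / 0.6991
     = 0.18566030 / 0.6991
     = 0.2656


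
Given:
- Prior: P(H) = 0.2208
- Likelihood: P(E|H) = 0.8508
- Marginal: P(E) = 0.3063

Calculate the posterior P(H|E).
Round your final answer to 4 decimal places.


Using Bayes' theorem:

P(H|E) = P(E|H) × P(H) / P(E)
       = 0.8508 × 0.2208 / 0.3063
       = 0.18785664 / 0.3063
       = 0.6133

The evidence strengthens our belief in H.
Prior: 0.2208 → Posterior: 0.6133


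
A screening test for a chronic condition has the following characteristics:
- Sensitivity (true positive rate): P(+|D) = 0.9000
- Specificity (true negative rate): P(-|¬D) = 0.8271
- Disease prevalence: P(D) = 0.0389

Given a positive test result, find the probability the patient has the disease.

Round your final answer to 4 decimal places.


Let D = has disease, + = positive test

Given:
- P(D) = 0.0389 (prevalence)
- P(+|D) = 0.9000 (sensitivity)
- P(-|¬D) = 0.8271 (specificity)
- P(+|¬D) = 0.1729 (false positive rate = 1 - specificity)

Step 1: Find P(+)
P(+) = P(+|D)P(D) + P(+|¬D)P(¬D)
     = 0.9000 × 0.0389 + 0.1729 × 0.9611
     = 0.03501000 + 0.16617419
     = 0.20118419

Step 2: Apply Bayes' theorem for P(D|+)
P(D|+) = P(+|D)P(D) / P(+)
       = 0.03501000 / 0.20118419
       = 0.1740


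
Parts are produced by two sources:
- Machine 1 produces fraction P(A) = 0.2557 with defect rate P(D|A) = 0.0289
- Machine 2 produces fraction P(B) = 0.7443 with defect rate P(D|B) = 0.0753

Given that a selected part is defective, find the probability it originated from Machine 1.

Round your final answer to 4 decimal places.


Let A = from Machine 1, D = defective

Given:
- P(A) = 0.2557, P(B) = 0.7443
- P(D|A) = 0.0289, P(D|B) = 0.0753

Step 1: Find P(D)
P(D) = P(D|A)P(A) + P(D|B)P(B)
     = 0.0289 × 0.2557 + 0.0753 × 0.7443
     = 0.00738973 + 0.05604579
     = 0.06343552

Step 2: Apply Bayes' theorem
P(A|D) = P(D|A)P(A) / P(D)
       = 0.00738973 / 0.06343552
       = 0.1165


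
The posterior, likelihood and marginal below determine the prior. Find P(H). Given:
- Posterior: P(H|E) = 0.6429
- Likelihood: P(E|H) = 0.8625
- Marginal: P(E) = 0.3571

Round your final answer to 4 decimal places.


From Bayes' theorem: P(H|E) = P(E|H) × P(H) / P(E)

Rearranging for P(H):
P(H) = P(H|E) × P(E) / P(E|H)
     = 0.6429 × 0.3571 / 0.8625
     = 0.22957959 / 0.8625
     = 0.2662


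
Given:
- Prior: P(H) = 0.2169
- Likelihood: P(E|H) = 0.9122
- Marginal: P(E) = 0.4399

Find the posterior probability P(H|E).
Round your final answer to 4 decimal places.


Using Bayes' theorem:

P(H|E) = P(E|H) × P(H) / P(E)
       = 0.9122 × 0.2169 / 0.4399
       = 0.19785618 / 0.4399
       = 0.4498

The evidence strengthens our belief in H.
Prior: 0.2169 → Posterior: 0.4498


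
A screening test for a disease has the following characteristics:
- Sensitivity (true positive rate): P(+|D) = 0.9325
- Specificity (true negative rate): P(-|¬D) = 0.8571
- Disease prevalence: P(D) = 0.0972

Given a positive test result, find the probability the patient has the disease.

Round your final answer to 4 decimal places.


Let D = has disease, + = positive test

Given:
- P(D) = 0.0972 (prevalence)
- P(+|D) = 0.9325 (sensitivity)
- P(-|¬D) = 0.8571 (specificity)
- P(+|¬D) = 0.1429 (false positive rate = 1 - specificity)

Step 1: Find P(+)
P(+) = P(+|D)P(D) + P(+|¬D)P(¬D)
     = 0.9325 × 0.0972 + 0.1429 × 0.9028
     = 0.09063900 + 0.12901012
     = 0.21964912

Step 2: Apply Bayes' theorem for P(D|+)
P(D|+) = P(+|D)P(D) / P(+)
       = 0.09063900 / 0.21964912
       = 0.4127


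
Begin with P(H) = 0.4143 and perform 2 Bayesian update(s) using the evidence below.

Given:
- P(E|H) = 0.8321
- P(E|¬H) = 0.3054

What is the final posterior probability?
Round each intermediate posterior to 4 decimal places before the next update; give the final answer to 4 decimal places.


Sequential Bayesian updating:

Initial prior: P(H) = 0.4143

Update 1:
  P(E) = 0.8321 × 0.4143 + 0.3054 × 0.5857 = 0.34473903 + 0.17887278 = 0.52361181
  P(H|E) = 0.34473903 / 0.52361181 = 0.6584

Update 2:
  P(E) = 0.8321 × 0.6584 + 0.3054 × 0.3416 = 0.54785464 + 0.10432464 = 0.65217928
  P(H|E) = 0.54785464 / 0.65217928 = 0.8400

Final posterior: 0.8400


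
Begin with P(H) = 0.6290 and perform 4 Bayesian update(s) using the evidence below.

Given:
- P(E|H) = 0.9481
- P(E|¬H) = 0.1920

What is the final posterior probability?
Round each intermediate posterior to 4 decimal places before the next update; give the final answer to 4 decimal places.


Sequential Bayesian updating:

Initial prior: P(H) = 0.6290

Update 1:
  P(E) = 0.9481 × 0.6290 + 0.1920 × 0.3710 = 0.59635490 + 0.07123200 = 0.66758690
  P(H|E) = 0.59635490 / 0.66758690 = 0.8933

Update 2:
  P(E) = 0.9481 × 0.8933 + 0.1920 × 0.1067 = 0.84693773 + 0.02048640 = 0.86742413
  P(H|E) = 0.84693773 / 0.86742413 = 0.9764

Update 3:
  P(E) = 0.9481 × 0.9764 + 0.1920 × 0.0236 = 0.92572484 + 0.00453120 = 0.93025604
  P(H|E) = 0.92572484 / 0.93025604 = 0.9951

Update 4:
  P(E) = 0.9481 × 0.9951 + 0.1920 × 0.0049 = 0.94345431 + 0.00094080 = 0.94439511
  P(H|E) = 0.94345431 / 0.94439511 = 0.9990

Final posterior: 0.9990


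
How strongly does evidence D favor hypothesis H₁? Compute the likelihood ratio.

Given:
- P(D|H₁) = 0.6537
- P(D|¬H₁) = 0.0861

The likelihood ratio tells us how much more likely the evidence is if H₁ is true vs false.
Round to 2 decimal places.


Likelihood Ratio (LR) = P(D|H₁) / P(D|¬H₁)

LR = 0.6537 / 0.0861
   = 7.59

The evidence is 7.59 times more likely if H₁ is true than if H₁ is false.
LR > 1, so observing D raises the odds in favor of H₁.


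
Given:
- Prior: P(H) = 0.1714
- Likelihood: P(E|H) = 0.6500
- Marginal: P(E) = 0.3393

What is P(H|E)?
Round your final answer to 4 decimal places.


Using Bayes' theorem:

P(H|E) = P(E|H) × P(H) / P(E)
       = 0.6500 × 0.1714 / 0.3393
       = 0.11141000 / 0.3393
       = 0.3284

The evidence strengthens our belief in H.
Prior: 0.1714 → Posterior: 0.3284


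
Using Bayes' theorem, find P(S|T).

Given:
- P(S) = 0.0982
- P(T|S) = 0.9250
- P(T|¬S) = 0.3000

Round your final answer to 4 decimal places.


Bayes' theorem: P(S|T) = P(T|S) × P(S) / P(T)

Step 1: Calculate P(T) using law of total probability
P(T) = P(T|S)P(S) + P(T|¬S)P(¬S)
     = 0.9250 × 0.0982 + 0.3000 × 0.9018
     = 0.09083500 + 0.27054000
     = 0.36137500

Step 2: Apply Bayes' theorem
P(S|T) = P(T|S) × P(S) / P(T)
       = 0.09083500 / 0.36137500
       = 0.2514
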